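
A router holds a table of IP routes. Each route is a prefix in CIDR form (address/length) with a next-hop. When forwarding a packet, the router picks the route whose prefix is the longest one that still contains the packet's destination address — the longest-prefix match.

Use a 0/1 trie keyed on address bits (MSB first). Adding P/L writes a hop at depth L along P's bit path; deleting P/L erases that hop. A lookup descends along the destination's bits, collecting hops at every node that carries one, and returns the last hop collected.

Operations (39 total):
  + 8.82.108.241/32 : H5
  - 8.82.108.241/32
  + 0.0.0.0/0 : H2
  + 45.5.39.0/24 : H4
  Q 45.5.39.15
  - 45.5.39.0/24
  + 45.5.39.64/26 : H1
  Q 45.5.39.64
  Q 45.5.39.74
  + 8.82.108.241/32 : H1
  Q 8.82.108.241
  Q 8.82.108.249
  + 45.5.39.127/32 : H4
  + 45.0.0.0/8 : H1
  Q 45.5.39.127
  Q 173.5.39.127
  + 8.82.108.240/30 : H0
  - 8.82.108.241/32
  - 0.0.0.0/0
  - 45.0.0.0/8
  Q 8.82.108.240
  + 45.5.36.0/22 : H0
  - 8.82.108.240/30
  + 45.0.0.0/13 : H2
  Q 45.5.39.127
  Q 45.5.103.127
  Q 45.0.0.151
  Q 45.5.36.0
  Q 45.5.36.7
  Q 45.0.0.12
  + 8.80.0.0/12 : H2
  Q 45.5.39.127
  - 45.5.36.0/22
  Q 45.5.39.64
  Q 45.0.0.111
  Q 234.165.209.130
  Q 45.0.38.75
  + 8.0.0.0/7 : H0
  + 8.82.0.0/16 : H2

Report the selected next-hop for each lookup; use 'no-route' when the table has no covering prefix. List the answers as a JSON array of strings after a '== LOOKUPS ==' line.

Process each operation:
  add 8.82.108.241/32 -> H5 at depth 32
  del 8.82.108.241/32 (clear depth 32)
  add 0.0.0.0/0 -> H2 at depth 0
  add 45.5.39.0/24 -> H4 at depth 24
  Q 45.5.39.15: descend 001011010000010100100111 ; hops seen [H2,H4] ; pick H4
  del 45.5.39.0/24 (clear depth 24)
  add 45.5.39.64/26 -> H1 at depth 26
  Q 45.5.39.64: descend 00101101000001010010011101 ; hops seen [H2,H1] ; pick H1
  Q 45.5.39.74: descend 00101101000001010010011101 ; hops seen [H2,H1] ; pick H1
  add 8.82.108.241/32 -> H1 at depth 32
  Q 8.82.108.241: descend 00001000010100100110110011110001 ; hops seen [H2,H1] ; pick H1
  Q 8.82.108.249: descend 0000100001010010011011001111 ; hops seen [H2] ; pick H2
  add 45.5.39.127/32 -> H4 at depth 32
  add 45.0.0.0/8 -> H1 at depth 8
  Q 45.5.39.127: descend 00101101000001010010011101111111 ; hops seen [H2,H1,H1,H4] ; pick H4
  Q 173.5.39.127: descend ε ; hops seen [H2] ; pick H2
  add 8.82.108.240/30 -> H0 at depth 30
  del 8.82.108.241/32 (clear depth 32)
  del 0.0.0.0/0 (clear depth 0)
  del 45.0.0.0/8 (clear depth 8)
  Q 8.82.108.240: descend 0000100001010010011011001111000 ; hops seen [H0] ; pick H0
  add 45.5.36.0/22 -> H0 at depth 22
  del 8.82.108.240/30 (clear depth 30)
  add 45.0.0.0/13 -> H2 at depth 13
  Q 45.5.39.127: descend 00101101000001010010011101111111 ; hops seen [H2,H0,H1,H4] ; pick H4
  Q 45.5.103.127: descend 00101101000001010 ; hops seen [H2] ; pick H2
  Q 45.0.0.151: descend 0010110100000 ; hops seen [H2] ; pick H2
  Q 45.5.36.0: descend 0010110100000101001001 ; hops seen [H2,H0] ; pick H0
  Q 45.5.36.7: descend 0010110100000101001001 ; hops seen [H2,H0] ; pick H0
  Q 45.0.0.12: descend 0010110100000 ; hops seen [H2] ; pick H2
  add 8.80.0.0/12 -> H2 at depth 12
  Q 45.5.39.127: descend 00101101000001010010011101111111 ; hops seen [H2,H0,H1,H4] ; pick H4
  del 45.5.36.0/22 (clear depth 22)
  Q 45.5.39.64: descend 00101101000001010010011101 ; hops seen [H2,H1] ; pick H1
  Q 45.0.0.111: descend 0010110100000 ; hops seen [H2] ; pick H2
  Q 234.165.209.130: descend ε ; hops seen [∅] ; pick no-route
  Q 45.0.38.75: descend 0010110100000 ; hops seen [H2] ; pick H2
  add 8.0.0.0/7 -> H0 at depth 7
  add 8.82.0.0/16 -> H2 at depth 16

== LOOKUPS ==
["H4","H1","H1","H1","H2","H4","H2","H0","H4","H2","H2","H0","H0","H2","H4","H1","H2","no-route","H2"]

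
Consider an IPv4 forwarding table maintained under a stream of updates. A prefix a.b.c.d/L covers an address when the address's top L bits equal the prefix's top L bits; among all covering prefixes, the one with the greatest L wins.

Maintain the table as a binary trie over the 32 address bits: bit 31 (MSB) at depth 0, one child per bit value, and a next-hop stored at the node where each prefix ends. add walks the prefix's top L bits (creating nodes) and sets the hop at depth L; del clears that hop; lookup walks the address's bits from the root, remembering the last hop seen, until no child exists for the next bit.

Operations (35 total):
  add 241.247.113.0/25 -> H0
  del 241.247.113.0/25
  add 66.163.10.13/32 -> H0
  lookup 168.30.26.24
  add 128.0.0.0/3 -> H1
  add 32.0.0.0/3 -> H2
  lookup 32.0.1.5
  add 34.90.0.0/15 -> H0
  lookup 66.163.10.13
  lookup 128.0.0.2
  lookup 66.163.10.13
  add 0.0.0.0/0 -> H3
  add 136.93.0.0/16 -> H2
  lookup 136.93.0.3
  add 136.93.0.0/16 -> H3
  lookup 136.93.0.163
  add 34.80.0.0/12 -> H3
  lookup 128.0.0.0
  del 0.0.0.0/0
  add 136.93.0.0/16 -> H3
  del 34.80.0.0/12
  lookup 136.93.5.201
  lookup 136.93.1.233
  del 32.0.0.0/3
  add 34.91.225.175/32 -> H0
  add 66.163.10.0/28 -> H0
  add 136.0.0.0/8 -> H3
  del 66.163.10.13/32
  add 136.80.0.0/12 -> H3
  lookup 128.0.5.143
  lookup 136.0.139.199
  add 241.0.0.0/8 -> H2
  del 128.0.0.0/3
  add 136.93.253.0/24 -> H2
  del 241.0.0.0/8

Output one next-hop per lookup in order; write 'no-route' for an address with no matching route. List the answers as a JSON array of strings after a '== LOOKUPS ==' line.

Process each operation:
  add 241.247.113.0/25 -> H0 at depth 25
  - 241.247.113.0/25 clear@25
  add 66.163.10.13/32 -> H0 at depth 32
  Q 168.30.26.24: descend 1 ; hops seen [∅] ; pick no-route
  add 128.0.0.0/3 -> H1 at depth 3
  add 32.0.0.0/3 -> H2 at depth 3
  Q 32.0.1.5: descend 001 ; hops seen [H2] ; pick H2
  add 34.90.0.0/15 -> H0 at depth 15
  Q 66.163.10.13: descend 01000010101000110000101000001101 ; hops seen [H0] ; pick H0
  Q 128.0.0.2: descend 100 ; hops seen [H1] ; pick H1
  Q 66.163.10.13: descend 01000010101000110000101000001101 ; hops seen [H0] ; pick H0
  add 0.0.0.0/0 -> H3 at depth 0
  add 136.93.0.0/16 -> H2 at depth 16
  Q 136.93.0.3: descend 1000100001011101 ; hops seen [H3,H1,H2] ; pick H2
  add 136.93.0.0/16 -> H3 at depth 16
  Q 136.93.0.163: descend 1000100001011101 ; hops seen [H3,H1,H3] ; pick H3
  add 34.80.0.0/12 -> H3 at depth 12
  Q 128.0.0.0: descend 1000 ; hops seen [H3,H1] ; pick H1
  - 0.0.0.0/0 clear@0
  add 136.93.0.0/16 -> H3 at depth 16
  - 34.80.0.0/12 clear@12
  Q 136.93.5.201: descend 1000100001011101 ; hops seen [H1,H3] ; pick H3
  Q 136.93.1.233: descend 1000100001011101 ; hops seen [H1,H3] ; pick H3
  - 32.0.0.0/3 clear@3
  add 34.91.225.175/32 -> H0 at depth 32
  add 66.163.10.0/28 -> H0 at depth 28
  add 136.0.0.0/8 -> H3 at depth 8
  - 66.163.10.13/32 clear@32
  add 136.80.0.0/12 -> H3 at depth 12
  Q 128.0.5.143: descend 1000 ; hops seen [H1] ; pick H1
  Q 136.0.139.199: descend 100010000 ; hops seen [H1,H3] ; pick H3
  add 241.0.0.0/8 -> H2 at depth 8
  - 128.0.0.0/3 clear@3
  add 136.93.253.0/24 -> H2 at depth 24
  - 241.0.0.0/8 clear@8

== LOOKUPS ==
["no-route","H2","H0","H1","H0","H2","H3","H1","H3","H3","H1","H3"]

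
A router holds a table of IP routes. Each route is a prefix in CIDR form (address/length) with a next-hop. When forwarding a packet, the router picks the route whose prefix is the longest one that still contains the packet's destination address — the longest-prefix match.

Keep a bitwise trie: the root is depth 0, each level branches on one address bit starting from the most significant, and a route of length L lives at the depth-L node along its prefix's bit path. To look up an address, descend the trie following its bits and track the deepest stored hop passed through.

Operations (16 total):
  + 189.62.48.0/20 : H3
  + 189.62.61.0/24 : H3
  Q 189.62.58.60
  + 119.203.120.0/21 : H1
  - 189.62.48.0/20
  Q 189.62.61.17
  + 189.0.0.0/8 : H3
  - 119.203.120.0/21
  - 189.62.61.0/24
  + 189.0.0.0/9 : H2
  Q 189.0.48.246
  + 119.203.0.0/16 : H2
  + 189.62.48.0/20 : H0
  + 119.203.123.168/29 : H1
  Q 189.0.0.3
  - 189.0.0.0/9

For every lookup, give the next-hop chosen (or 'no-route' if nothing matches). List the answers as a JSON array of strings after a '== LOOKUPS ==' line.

Trace:
  + 189.62.48.0/20 (H3) depth=20
  + 189.62.61.0/24 (H3) depth=24
  Q 189.62.58.60: descend 101111010011111000111 ; hops seen [H3] ; pick H3
  + 119.203.120.0/21 (H1) depth=21
  - 189.62.48.0/20 clear@20
  Q 189.62.61.17: descend 101111010011111000111101 ; hops seen [H3] ; pick H3
  + 189.0.0.0/8 (H3) depth=8
  - 119.203.120.0/21 clear@21
  - 189.62.61.0/24 clear@24
  + 189.0.0.0/9 (H2) depth=9
  Q 189.0.48.246: descend 1011110100 ; hops seen [H3,H2] ; pick H2
  + 119.203.0.0/16 (H2) depth=16
  + 189.62.48.0/20 (H0) depth=20
  + 119.203.123.168/29 (H1) depth=29
  Q 189.0.0.3: descend 1011110100 ; hops seen [H3,H2] ; pick H2
  - 189.0.0.0/9 clear@9

== LOOKUPS ==
["H3","H3","H2","H2"]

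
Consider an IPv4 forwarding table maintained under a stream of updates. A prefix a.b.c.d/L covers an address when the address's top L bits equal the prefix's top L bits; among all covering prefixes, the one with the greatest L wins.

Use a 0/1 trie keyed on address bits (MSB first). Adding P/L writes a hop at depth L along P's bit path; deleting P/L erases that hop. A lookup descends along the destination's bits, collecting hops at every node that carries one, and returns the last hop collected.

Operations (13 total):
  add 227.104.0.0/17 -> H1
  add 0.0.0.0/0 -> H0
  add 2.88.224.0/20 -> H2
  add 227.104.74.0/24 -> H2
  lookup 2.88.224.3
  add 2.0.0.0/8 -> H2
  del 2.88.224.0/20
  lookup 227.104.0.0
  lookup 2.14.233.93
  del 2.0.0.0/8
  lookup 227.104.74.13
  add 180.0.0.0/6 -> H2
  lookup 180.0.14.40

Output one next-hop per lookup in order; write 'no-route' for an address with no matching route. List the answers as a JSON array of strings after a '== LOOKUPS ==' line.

Process each operation:
  + 227.104.0.0/17 (H1) depth=17
  + 0.0.0.0/0 (H0) depth=0
  + 2.88.224.0/20 (H2) depth=20
  + 227.104.74.0/24 (H2) depth=24
  lookup 2.88.224.3: bits 00000010010110001110 walk d0:H0→d1:-→d2:-→d3:-→d4:-→d5:-→d6:-→d7:-→d8:-→d9:-→d10:-→d11:-→d12:-→d13:-→d14:-→d15:-→d16:-→d17:-→d18:-→d19:-→d20:H2 -> H2
  + 2.0.0.0/8 (H2) depth=8
  del 2.88.224.0/20 (clear depth 20)
  lookup 227.104.0.0: bits 11100011011010000 walk d0:H0→d1:-→d2:-→d3:-→d4:-→d5:-→d6:-→d7:-→d8:-→d9:-→d10:-→d11:-→d12:-→d13:-→d14:-→d15:-→d16:-→d17:H1 -> H1
  lookup 2.14.233.93: bits 000000100 walk d0:H0→d1:-→d2:-→d3:-→d4:-→d5:-→d6:-→d7:-→d8:H2→d9:- -> H2
  del 2.0.0.0/8 (clear depth 8)
  lookup 227.104.74.13: bits 111000110110100001001010 walk d0:H0→d1:-→d2:-→d3:-→d4:-→d5:-→d6:-→d7:-→d8:-→d9:-→d10:-→d11:-→d12:-→d13:-→d14:-→d15:-→d16:-→d17:H1→d18:-→d19:-→d20:-→d21:-→d22:-→d23:-→d24:H2 -> H2
  + 180.0.0.0/6 (H2) depth=6
  lookup 180.0.14.40: bits 101101 walk d0:H0→d1:-→d2:-→d3:-→d4:-→d5:-→d6:H2 -> H2

== LOOKUPS ==
["H2","H1","H2","H2","H2"]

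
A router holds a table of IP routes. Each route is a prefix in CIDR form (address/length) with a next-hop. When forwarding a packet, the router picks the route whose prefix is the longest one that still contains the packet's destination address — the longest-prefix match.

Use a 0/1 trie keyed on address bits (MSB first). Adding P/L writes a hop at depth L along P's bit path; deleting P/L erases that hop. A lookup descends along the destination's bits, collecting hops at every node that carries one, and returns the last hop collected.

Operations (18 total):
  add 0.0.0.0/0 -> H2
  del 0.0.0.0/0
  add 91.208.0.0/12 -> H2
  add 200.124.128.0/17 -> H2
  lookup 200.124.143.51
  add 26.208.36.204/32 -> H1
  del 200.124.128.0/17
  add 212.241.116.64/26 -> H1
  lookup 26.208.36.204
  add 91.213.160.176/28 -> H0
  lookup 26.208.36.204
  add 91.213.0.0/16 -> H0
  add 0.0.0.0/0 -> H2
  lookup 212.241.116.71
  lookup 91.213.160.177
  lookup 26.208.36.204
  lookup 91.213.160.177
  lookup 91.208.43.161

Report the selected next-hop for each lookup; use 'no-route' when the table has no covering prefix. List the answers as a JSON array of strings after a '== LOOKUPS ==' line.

Apply in order:
  add 0.0.0.0/0 -> H2 at depth 0
  del 0.0.0.0/0 (clear depth 0)
  add 91.208.0.0/12 -> H2 at depth 12
  add 200.124.128.0/17 -> H2 at depth 17
  lookup 200.124.143.51: bits 11001000011111001 walk d0:-→d1:-→d2:-→d3:-→d4:-→d5:-→d6:-→d7:-→d8:-→d9:-→d10:-→d11:-→d12:-→d13:-→d14:-→d15:-→d16:-→d17:H2 -> H2
  add 26.208.36.204/32 -> H1 at depth 32
  del 200.124.128.0/17 (clear depth 17)
  add 212.241.116.64/26 -> H1 at depth 26
  lookup 26.208.36.204: bits 00011010110100000010010011001100 walk d0:-→d1:-→d2:-→d3:-→d4:-→d5:-→d6:-→d7:-→d8:-→d9:-→d10:-→d11:-→d12:-→d13:-→d14:-→d15:-→d16:-→d17:-→d18:-→d19:-→d20:-→d21:-→d22:-→d23:-→d24:-→d25:-→d26:-→d27:-→d28:-→d29:-→d30:-→d31:-→d32:H1 -> H1
  add 91.213.160.176/28 -> H0 at depth 28
  lookup 26.208.36.204: bits 00011010110100000010010011001100 walk d0:-→d1:-→d2:-→d3:-→d4:-→d5:-→d6:-→d7:-→d8:-→d9:-→d10:-→d11:-→d12:-→d13:-→d14:-→d15:-→d16:-→d17:-→d18:-→d19:-→d20:-→d21:-→d22:-→d23:-→d24:-→d25:-→d26:-→d27:-→d28:-→d29:-→d30:-→d31:-→d32:H1 -> H1
  add 91.213.0.0/16 -> H0 at depth 16
  add 0.0.0.0/0 -> H2 at depth 0
  lookup 212.241.116.71: bits 11010100111100010111010001 walk d0:H2→d1:-→d2:-→d3:-→d4:-→d5:-→d6:-→d7:-→d8:-→d9:-→d10:-→d11:-→d12:-→d13:-→d14:-→d15:-→d16:-→d17:-→d18:-→d19:-→d20:-→d21:-→d22:-→d23:-→d24:-→d25:-→d26:H1 -> H1
  lookup 91.213.160.177: bits 0101101111010101101000001011 walk d0:H2→d1:-→d2:-→d3:-→d4:-→d5:-→d6:-→d7:-→d8:-→d9:-→d10:-→d11:-→d12:H2→d13:-→d14:-→d15:-→d16:H0→d17:-→d18:-→d19:-→d20:-→d21:-→d22:-→d23:-→d24:-→d25:-→d26:-→d27:-→d28:H0 -> H0
  lookup 26.208.36.204: bits 00011010110100000010010011001100 walk d0:H2→d1:-→d2:-→d3:-→d4:-→d5:-→d6:-→d7:-→d8:-→d9:-→d10:-→d11:-→d12:-→d13:-→d14:-→d15:-→d16:-→d17:-→d18:-→d19:-→d20:-→d21:-→d22:-→d23:-→d24:-→d25:-→d26:-→d27:-→d28:-→d29:-→d30:-→d31:-→d32:H1 -> H1
  lookup 91.213.160.177: bits 0101101111010101101000001011 walk d0:H2→d1:-→d2:-→d3:-→d4:-→d5:-→d6:-→d7:-→d8:-→d9:-→d10:-→d11:-→d12:H2→d13:-→d14:-→d15:-→d16:H0→d17:-→d18:-→d19:-→d20:-→d21:-→d22:-→d23:-→d24:-→d25:-→d26:-→d27:-→d28:H0 -> H0
  lookup 91.208.43.161: bits 0101101111010 walk d0:H2→d1:-→d2:-→d3:-→d4:-→d5:-→d6:-→d7:-→d8:-→d9:-→d10:-→d11:-→d12:H2→d13:- -> H2

== LOOKUPS ==
["H2","H1","H1","H1","H0","H1","H0","H2"]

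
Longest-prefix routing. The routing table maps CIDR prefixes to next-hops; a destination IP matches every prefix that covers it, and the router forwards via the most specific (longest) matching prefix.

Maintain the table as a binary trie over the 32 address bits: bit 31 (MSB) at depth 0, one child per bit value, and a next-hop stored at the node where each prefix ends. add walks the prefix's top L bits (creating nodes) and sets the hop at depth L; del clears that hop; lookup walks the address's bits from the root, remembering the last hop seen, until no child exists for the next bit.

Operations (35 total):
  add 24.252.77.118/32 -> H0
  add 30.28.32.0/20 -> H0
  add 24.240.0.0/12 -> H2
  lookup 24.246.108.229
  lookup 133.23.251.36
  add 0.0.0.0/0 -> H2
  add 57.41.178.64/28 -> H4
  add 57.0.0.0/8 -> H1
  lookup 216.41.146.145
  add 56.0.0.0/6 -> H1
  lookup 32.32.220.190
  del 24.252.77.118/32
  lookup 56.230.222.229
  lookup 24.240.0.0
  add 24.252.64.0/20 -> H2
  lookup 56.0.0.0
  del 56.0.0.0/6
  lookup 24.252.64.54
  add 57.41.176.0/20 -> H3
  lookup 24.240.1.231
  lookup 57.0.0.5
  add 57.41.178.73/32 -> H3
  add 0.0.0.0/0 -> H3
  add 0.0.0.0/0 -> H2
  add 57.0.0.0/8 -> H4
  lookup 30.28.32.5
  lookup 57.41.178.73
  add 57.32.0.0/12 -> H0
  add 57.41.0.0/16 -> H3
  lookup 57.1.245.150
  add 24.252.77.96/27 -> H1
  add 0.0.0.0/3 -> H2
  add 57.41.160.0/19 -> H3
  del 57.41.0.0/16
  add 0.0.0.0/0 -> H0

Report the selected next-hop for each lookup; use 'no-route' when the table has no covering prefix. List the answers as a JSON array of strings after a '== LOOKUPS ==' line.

Apply in order:
  add 24.252.77.118/32 -> H0 at depth 32
  add 30.28.32.0/20 -> H0 at depth 20
  add 24.240.0.0/12 -> H2 at depth 12
  ? 24.246.108.229  path d0:-→d1:-→d2:-→d3:-→d4:-→d5:-→d6:-→d7:-→d8:-→d9:-→d10:-→d11:-→d12:H2  best=H2
  ? 133.23.251.36  path d0:-  best=no-route
  add 0.0.0.0/0 -> H2 at depth 0
  add 57.41.178.64/28 -> H4 at depth 28
  add 57.0.0.0/8 -> H1 at depth 8
  ? 216.41.146.145  path d0:H2  best=H2
  add 56.0.0.0/6 -> H1 at depth 6
  ? 32.32.220.190  path d0:H2→d1:-→d2:-→d3:-  best=H2
  - 24.252.77.118/32 clear@32
  ? 56.230.222.229  path d0:H2→d1:-→d2:-→d3:-→d4:-→d5:-→d6:H1→d7:-  best=H1
  ? 24.240.0.0  path d0:H2→d1:-→d2:-→d3:-→d4:-→d5:-→d6:-→d7:-→d8:-→d9:-→d10:-→d11:-→d12:H2  best=H2
  add 24.252.64.0/20 -> H2 at depth 20
  ? 56.0.0.0  path d0:H2→d1:-→d2:-→d3:-→d4:-→d5:-→d6:H1→d7:-  best=H1
  - 56.0.0.0/6 clear@6
  ? 24.252.64.54  path d0:H2→d1:-→d2:-→d3:-→d4:-→d5:-→d6:-→d7:-→d8:-→d9:-→d10:-→d11:-→d12:H2→d13:-→d14:-→d15:-→d16:-→d17:-→d18:-→d19:-→d20:H2  best=H2
  add 57.41.176.0/20 -> H3 at depth 20
  ? 24.240.1.231  path d0:H2→d1:-→d2:-→d3:-→d4:-→d5:-→d6:-→d7:-→d8:-→d9:-→d10:-→d11:-→d12:H2  best=H2
  ? 57.0.0.5  path d0:H2→d1:-→d2:-→d3:-→d4:-→d5:-→d6:-→d7:-→d8:H1→d9:-→d10:-  best=H1
  add 57.41.178.73/32 -> H3 at depth 32
  add 0.0.0.0/0 -> H3 at depth 0
  add 0.0.0.0/0 -> H2 at depth 0
  add 57.0.0.0/8 -> H4 at depth 8
  ? 30.28.32.5  path d0:H2→d1:-→d2:-→d3:-→d4:-→d5:-→d6:-→d7:-→d8:-→d9:-→d10:-→d11:-→d12:-→d13:-→d14:-→d15:-→d16:-→d17:-→d18:-→d19:-→d20:H0  best=H0
  ? 57.41.178.73  path d0:H2→d1:-→d2:-→d3:-→d4:-→d5:-→d6:-→d7:-→d8:H4→d9:-→d10:-→d11:-→d12:-→d13:-→d14:-→d15:-→d16:-→d17:-→d18:-→d19:-→d20:H3→d21:-→d22:-→d23:-→d24:-→d25:-→d26:-→d27:-→d28:H4→d29:-→d30:-→d31:-→d32:H3  best=H3
  add 57.32.0.0/12 -> H0 at depth 12
  add 57.41.0.0/16 -> H3 at depth 16
  ? 57.1.245.150  path d0:H2→d1:-→d2:-→d3:-→d4:-→d5:-→d6:-→d7:-→d8:H4→d9:-→d10:-  best=H4
  add 24.252.77.96/27 -> H1 at depth 27
  add 0.0.0.0/3 -> H2 at depth 3
  add 57.41.160.0/19 -> H3 at depth 19
  - 57.41.0.0/16 clear@16
  add 0.0.0.0/0 -> H0 at depth 0

== LOOKUPS ==
["H2","no-route","H2","H2","H1","H2","H1","H2","H2","H1","H0","H3","H4"]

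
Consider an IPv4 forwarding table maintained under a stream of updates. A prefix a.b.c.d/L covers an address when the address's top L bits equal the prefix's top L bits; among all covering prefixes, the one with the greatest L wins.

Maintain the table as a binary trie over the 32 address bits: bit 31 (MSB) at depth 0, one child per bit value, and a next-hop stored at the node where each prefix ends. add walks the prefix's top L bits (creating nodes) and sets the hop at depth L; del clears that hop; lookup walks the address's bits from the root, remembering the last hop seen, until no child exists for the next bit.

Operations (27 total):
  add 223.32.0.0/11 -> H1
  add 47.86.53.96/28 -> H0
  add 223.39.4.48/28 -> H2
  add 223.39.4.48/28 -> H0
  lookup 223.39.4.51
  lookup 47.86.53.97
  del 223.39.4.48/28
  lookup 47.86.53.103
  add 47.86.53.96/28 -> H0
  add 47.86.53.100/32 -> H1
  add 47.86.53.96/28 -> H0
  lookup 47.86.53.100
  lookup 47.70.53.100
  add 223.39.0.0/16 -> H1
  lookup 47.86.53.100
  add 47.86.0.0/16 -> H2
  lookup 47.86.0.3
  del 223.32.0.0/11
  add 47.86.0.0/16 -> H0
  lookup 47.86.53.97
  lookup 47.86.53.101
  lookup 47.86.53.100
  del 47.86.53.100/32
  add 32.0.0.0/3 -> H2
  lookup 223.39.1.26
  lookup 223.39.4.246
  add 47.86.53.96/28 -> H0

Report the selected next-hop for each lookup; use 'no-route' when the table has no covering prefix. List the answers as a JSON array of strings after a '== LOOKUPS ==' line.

Process each operation:
  add 223.32.0.0/11 -> H1 at depth 11
  add 47.86.53.96/28 -> H0 at depth 28
  add 223.39.4.48/28 -> H2 at depth 28
  add 223.39.4.48/28 -> H0 at depth 28
  Q 223.39.4.51: descend 1101111100100111000001000011 ; hops seen [H1,H0] ; pick H0
  Q 47.86.53.97: descend 0010111101010110001101010110 ; hops seen [H0] ; pick H0
  - 223.39.4.48/28 clear@28
  Q 47.86.53.103: descend 0010111101010110001101010110 ; hops seen [H0] ; pick H0
  add 47.86.53.96/28 -> H0 at depth 28
  add 47.86.53.100/32 -> H1 at depth 32
  add 47.86.53.96/28 -> H0 at depth 28
  Q 47.86.53.100: descend 00101111010101100011010101100100 ; hops seen [H0,H1] ; pick H1
  Q 47.70.53.100: descend 00101111010 ; hops seen [∅] ; pick no-route
  add 223.39.0.0/16 -> H1 at depth 16
  Q 47.86.53.100: descend 00101111010101100011010101100100 ; hops seen [H0,H1] ; pick H1
  add 47.86.0.0/16 -> H2 at depth 16
  Q 47.86.0.3: descend 001011110101011000 ; hops seen [H2] ; pick H2
  - 223.32.0.0/11 clear@11
  add 47.86.0.0/16 -> H0 at depth 16
  Q 47.86.53.97: descend 00101111010101100011010101100 ; hops seen [H0,H0] ; pick H0
  Q 47.86.53.101: descend 0010111101010110001101010110010 ; hops seen [H0,H0] ; pick H0
  Q 47.86.53.100: descend 00101111010101100011010101100100 ; hops seen [H0,H0,H1] ; pick H1
  - 47.86.53.100/32 clear@32
  add 32.0.0.0/3 -> H2 at depth 3
  Q 223.39.1.26: descend 110111110010011100000 ; hops seen [H1] ; pick H1
  Q 223.39.4.246: descend 110111110010011100000100 ; hops seen [H1] ; pick H1
  add 47.86.53.96/28 -> H0 at depth 28

== LOOKUPS ==
["H0","H0","H0","H1","no-route","H1","H2","H0","H0","H1","H1","H1"]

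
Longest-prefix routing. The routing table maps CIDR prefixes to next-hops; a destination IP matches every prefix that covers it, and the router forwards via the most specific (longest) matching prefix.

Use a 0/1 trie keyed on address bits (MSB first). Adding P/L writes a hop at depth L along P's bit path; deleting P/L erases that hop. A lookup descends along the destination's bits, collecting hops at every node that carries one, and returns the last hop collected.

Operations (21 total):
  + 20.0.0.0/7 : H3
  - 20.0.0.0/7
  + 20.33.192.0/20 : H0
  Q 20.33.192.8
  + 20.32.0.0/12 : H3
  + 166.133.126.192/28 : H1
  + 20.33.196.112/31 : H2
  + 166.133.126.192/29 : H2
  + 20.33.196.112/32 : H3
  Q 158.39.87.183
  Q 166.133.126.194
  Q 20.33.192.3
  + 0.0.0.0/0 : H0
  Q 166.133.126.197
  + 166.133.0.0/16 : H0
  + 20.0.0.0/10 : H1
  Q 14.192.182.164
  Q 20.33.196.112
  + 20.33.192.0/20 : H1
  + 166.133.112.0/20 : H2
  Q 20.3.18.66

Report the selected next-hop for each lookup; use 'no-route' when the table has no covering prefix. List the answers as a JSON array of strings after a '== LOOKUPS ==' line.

Trace:
  + 20.0.0.0/7 (H3) depth=7
  del 20.0.0.0/7 (clear depth 7)
  + 20.33.192.0/20 (H0) depth=20
  Q 20.33.192.8: descend 00010100001000011100 ; hops seen [H0] ; pick H0
  + 20.32.0.0/12 (H3) depth=12
  + 166.133.126.192/28 (H1) depth=28
  + 20.33.196.112/31 (H2) depth=31
  + 166.133.126.192/29 (H2) depth=29
  + 20.33.196.112/32 (H3) depth=32
  Q 158.39.87.183: descend 10 ; hops seen [∅] ; pick no-route
  Q 166.133.126.194: descend 10100110100001010111111011000 ; hops seen [H1,H2] ; pick H2
  Q 20.33.192.3: descend 000101000010000111000 ; hops seen [H3,H0] ; pick H0
  + 0.0.0.0/0 (H0) depth=0
  Q 166.133.126.197: descend 10100110100001010111111011000 ; hops seen [H0,H1,H2] ; pick H2
  + 166.133.0.0/16 (H0) depth=16
  + 20.0.0.0/10 (H1) depth=10
  Q 14.192.182.164: descend 000 ; hops seen [H0] ; pick H0
  Q 20.33.196.112: descend 00010100001000011100010001110000 ; hops seen [H0,H1,H3,H0,H2,H3] ; pick H3
  + 20.33.192.0/20 (H1) depth=20
  + 166.133.112.0/20 (H2) depth=20
  Q 20.3.18.66: descend 0001010000 ; hops seen [H0,H1] ; pick H1

== LOOKUPS ==
["H0","no-route","H2","H0","H2","H0","H3","H1"]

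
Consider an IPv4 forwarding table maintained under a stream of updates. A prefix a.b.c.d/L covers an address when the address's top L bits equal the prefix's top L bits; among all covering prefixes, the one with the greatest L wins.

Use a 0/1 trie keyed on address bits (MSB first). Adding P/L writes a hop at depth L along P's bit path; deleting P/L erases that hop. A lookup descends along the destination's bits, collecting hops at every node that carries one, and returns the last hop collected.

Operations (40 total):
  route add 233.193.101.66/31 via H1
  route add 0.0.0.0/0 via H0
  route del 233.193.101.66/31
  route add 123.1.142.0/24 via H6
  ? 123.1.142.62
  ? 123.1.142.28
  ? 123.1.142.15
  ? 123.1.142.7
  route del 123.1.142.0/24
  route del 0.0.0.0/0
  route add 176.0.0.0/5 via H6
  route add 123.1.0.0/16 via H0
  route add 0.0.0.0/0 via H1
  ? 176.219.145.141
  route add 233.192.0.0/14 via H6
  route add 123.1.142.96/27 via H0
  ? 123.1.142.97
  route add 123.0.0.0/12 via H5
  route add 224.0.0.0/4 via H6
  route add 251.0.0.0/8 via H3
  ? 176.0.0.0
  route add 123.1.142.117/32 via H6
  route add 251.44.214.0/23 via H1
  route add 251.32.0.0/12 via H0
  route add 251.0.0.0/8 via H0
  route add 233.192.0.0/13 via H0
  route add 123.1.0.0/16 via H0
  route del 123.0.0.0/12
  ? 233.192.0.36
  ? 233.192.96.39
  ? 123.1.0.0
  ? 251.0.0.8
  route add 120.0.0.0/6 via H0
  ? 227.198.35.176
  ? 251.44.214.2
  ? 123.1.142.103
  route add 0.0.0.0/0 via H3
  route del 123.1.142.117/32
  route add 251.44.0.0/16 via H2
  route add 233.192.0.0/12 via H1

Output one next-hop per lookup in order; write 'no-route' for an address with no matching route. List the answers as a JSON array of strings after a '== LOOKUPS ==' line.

Apply in order:
  add 233.193.101.66/31 -> H1 at depth 31
  add 0.0.0.0/0 -> H0 at depth 0
  - 233.193.101.66/31 clear@31
  add 123.1.142.0/24 -> H6 at depth 24
  Q 123.1.142.62: descend 011110110000000110001110 ; hops seen [H0,H6] ; pick H6
  Q 123.1.142.28: descend 011110110000000110001110 ; hops seen [H0,H6] ; pick H6
  Q 123.1.142.15: descend 011110110000000110001110 ; hops seen [H0,H6] ; pick H6
  Q 123.1.142.7: descend 011110110000000110001110 ; hops seen [H0,H6] ; pick H6
  - 123.1.142.0/24 clear@24
  - 0.0.0.0/0 clear@0
  add 176.0.0.0/5 -> H6 at depth 5
  add 123.1.0.0/16 -> H0 at depth 16
  add 0.0.0.0/0 -> H1 at depth 0
  Q 176.219.145.141: descend 10110 ; hops seen [H1,H6] ; pick H6
  add 233.192.0.0/14 -> H6 at depth 14
  add 123.1.142.96/27 -> H0 at depth 27
  Q 123.1.142.97: descend 011110110000000110001110011 ; hops seen [H1,H0,H0] ; pick H0
  add 123.0.0.0/12 -> H5 at depth 12
  add 224.0.0.0/4 -> H6 at depth 4
  add 251.0.0.0/8 -> H3 at depth 8
  Q 176.0.0.0: descend 10110 ; hops seen [H1,H6] ; pick H6
  add 123.1.142.117/32 -> H6 at depth 32
  add 251.44.214.0/23 -> H1 at depth 23
  add 251.32.0.0/12 -> H0 at depth 12
  add 251.0.0.0/8 -> H0 at depth 8
  add 233.192.0.0/13 -> H0 at depth 13
  add 123.1.0.0/16 -> H0 at depth 16
  - 123.0.0.0/12 clear@12
  Q 233.192.0.36: descend 111010011100000 ; hops seen [H1,H6,H0,H6] ; pick H6
  Q 233.192.96.39: descend 111010011100000 ; hops seen [H1,H6,H0,H6] ; pick H6
  Q 123.1.0.0: descend 0111101100000001 ; hops seen [H1,H0] ; pick H0
  Q 251.0.0.8: descend 1111101100 ; hops seen [H1,H0] ; pick H0
  add 120.0.0.0/6 -> H0 at depth 6
  Q 227.198.35.176: descend 1110 ; hops seen [H1,H6] ; pick H6
  Q 251.44.214.2: descend 11111011001011001101011 ; hops seen [H1,H0,H0,H1] ; pick H1
  Q 123.1.142.103: descend 011110110000000110001110011 ; hops seen [H1,H0,H0,H0] ; pick H0
  add 0.0.0.0/0 -> H3 at depth 0
  - 123.1.142.117/32 clear@32
  add 251.44.0.0/16 -> H2 at depth 16
  add 233.192.0.0/12 -> H1 at depth 12

== LOOKUPS ==
["H6","H6","H6","H6","H6","H0","H6","H6","H6","H0","H0","H6","H1","H0"]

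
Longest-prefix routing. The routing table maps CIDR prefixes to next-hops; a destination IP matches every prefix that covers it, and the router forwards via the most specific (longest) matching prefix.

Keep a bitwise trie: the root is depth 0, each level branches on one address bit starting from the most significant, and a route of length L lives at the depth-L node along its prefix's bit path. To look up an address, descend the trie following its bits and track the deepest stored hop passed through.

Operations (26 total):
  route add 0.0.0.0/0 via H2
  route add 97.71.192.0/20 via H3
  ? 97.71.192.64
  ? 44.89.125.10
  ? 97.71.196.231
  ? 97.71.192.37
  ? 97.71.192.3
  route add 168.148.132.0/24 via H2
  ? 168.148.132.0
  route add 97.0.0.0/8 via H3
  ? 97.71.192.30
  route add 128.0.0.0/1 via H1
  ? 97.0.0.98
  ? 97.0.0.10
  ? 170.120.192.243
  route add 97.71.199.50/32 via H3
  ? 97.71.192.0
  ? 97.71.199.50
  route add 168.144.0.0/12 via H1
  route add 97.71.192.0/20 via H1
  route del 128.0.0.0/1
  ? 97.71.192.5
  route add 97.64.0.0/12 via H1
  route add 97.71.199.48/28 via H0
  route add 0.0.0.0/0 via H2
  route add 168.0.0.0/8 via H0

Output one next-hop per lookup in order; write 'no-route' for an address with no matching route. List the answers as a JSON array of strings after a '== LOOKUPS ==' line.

Apply in order:
  + 0.0.0.0/0 (H2) depth=0
  + 97.71.192.0/20 (H3) depth=20
  lookup 97.71.192.64: bits 01100001010001111100 walk d0:H2→d1:-→d2:-→d3:-→d4:-→d5:-→d6:-→d7:-→d8:-→d9:-→d10:-→d11:-→d12:-→d13:-→d14:-→d15:-→d16:-→d17:-→d18:-→d19:-→d20:H3 -> H3
  lookup 44.89.125.10: bits 0 walk d0:H2→d1:- -> H2
  lookup 97.71.196.231: bits 01100001010001111100 walk d0:H2→d1:-→d2:-→d3:-→d4:-→d5:-→d6:-→d7:-→d8:-→d9:-→d10:-→d11:-→d12:-→d13:-→d14:-→d15:-→d16:-→d17:-→d18:-→d19:-→d20:H3 -> H3
  lookup 97.71.192.37: bits 01100001010001111100 walk d0:H2→d1:-→d2:-→d3:-→d4:-→d5:-→d6:-→d7:-→d8:-→d9:-→d10:-→d11:-→d12:-→d13:-→d14:-→d15:-→d16:-→d17:-→d18:-→d19:-→d20:H3 -> H3
  lookup 97.71.192.3: bits 01100001010001111100 walk d0:H2→d1:-→d2:-→d3:-→d4:-→d5:-→d6:-→d7:-→d8:-→d9:-→d10:-→d11:-→d12:-→d13:-→d14:-→d15:-→d16:-→d17:-→d18:-→d19:-→d20:H3 -> H3
  + 168.148.132.0/24 (H2) depth=24
  lookup 168.148.132.0: bits 101010001001010010000100 walk d0:H2→d1:-→d2:-→d3:-→d4:-→d5:-→d6:-→d7:-→d8:-→d9:-→d10:-→d11:-→d12:-→d13:-→d14:-→d15:-→d16:-→d17:-→d18:-→d19:-→d20:-→d21:-→d22:-→d23:-→d24:H2 -> H2
  + 97.0.0.0/8 (H3) depth=8
  lookup 97.71.192.30: bits 01100001010001111100 walk d0:H2→d1:-→d2:-→d3:-→d4:-→d5:-→d6:-→d7:-→d8:H3→d9:-→d10:-→d11:-→d12:-→d13:-→d14:-→d15:-→d16:-→d17:-→d18:-→d19:-→d20:H3 -> H3
  + 128.0.0.0/1 (H1) depth=1
  lookup 97.0.0.98: bits 011000010 walk d0:H2→d1:-→d2:-→d3:-→d4:-→d5:-→d6:-→d7:-→d8:H3→d9:- -> H3
  lookup 97.0.0.10: bits 011000010 walk d0:H2→d1:-→d2:-→d3:-→d4:-→d5:-→d6:-→d7:-→d8:H3→d9:- -> H3
  lookup 170.120.192.243: bits 101010 walk d0:H2→d1:H1→d2:-→d3:-→d4:-→d5:-→d6:- -> H1
  + 97.71.199.50/32 (H3) depth=32
  lookup 97.71.192.0: bits 011000010100011111000 walk d0:H2→d1:-→d2:-→d3:-→d4:-→d5:-→d6:-→d7:-→d8:H3→d9:-→d10:-→d11:-→d12:-→d13:-→d14:-→d15:-→d16:-→d17:-→d18:-→d19:-→d20:H3→d21:- -> H3
  lookup 97.71.199.50: bits 01100001010001111100011100110010 walk d0:H2→d1:-→d2:-→d3:-→d4:-→d5:-→d6:-→d7:-→d8:H3→d9:-→d10:-→d11:-→d12:-→d13:-→d14:-→d15:-→d16:-→d17:-→d18:-→d19:-→d20:H3→d21:-→d22:-→d23:-→d24:-→d25:-→d26:-→d27:-→d28:-→d29:-→d30:-→d31:-→d32:H3 -> H3
  + 168.144.0.0/12 (H1) depth=12
  + 97.71.192.0/20 (H1) depth=20
  del 128.0.0.0/1 (clear depth 1)
  lookup 97.71.192.5: bits 011000010100011111000 walk d0:H2→d1:-→d2:-→d3:-→d4:-→d5:-→d6:-→d7:-→d8:H3→d9:-→d10:-→d11:-→d12:-→d13:-→d14:-→d15:-→d16:-→d17:-→d18:-→d19:-→d20:H1→d21:- -> H1
  + 97.64.0.0/12 (H1) depth=12
  + 97.71.199.48/28 (H0) depth=28
  + 0.0.0.0/0 (H2) depth=0
  + 168.0.0.0/8 (H0) depth=8

== LOOKUPS ==
["H3","H2","H3","H3","H3","H2","H3","H3","H3","H1","H3","H3","H1"]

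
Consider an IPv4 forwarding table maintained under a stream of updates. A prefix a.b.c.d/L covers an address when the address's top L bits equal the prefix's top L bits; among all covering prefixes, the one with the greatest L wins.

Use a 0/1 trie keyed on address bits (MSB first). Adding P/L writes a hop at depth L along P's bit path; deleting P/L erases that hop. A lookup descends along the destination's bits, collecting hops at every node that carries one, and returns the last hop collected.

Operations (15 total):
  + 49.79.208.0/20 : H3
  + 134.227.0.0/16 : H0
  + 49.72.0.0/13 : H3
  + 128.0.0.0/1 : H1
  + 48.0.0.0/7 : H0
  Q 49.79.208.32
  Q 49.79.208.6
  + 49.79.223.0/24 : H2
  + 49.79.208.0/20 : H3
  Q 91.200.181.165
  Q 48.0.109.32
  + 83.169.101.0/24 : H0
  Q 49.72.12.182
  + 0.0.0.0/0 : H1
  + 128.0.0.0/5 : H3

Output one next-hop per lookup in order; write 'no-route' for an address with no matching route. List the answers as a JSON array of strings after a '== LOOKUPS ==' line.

Trace:
  add 49.79.208.0/20 -> H3 at depth 20
  add 134.227.0.0/16 -> H0 at depth 16
  add 49.72.0.0/13 -> H3 at depth 13
  add 128.0.0.0/1 -> H1 at depth 1
  add 48.0.0.0/7 -> H0 at depth 7
  lookup 49.79.208.32: bits 00110001010011111101 walk d0:-→d1:-→d2:-→d3:-→d4:-→d5:-→d6:-→d7:H0→d8:-→d9:-→d10:-→d11:-→d12:-→d13:H3→d14:-→d15:-→d16:-→d17:-→d18:-→d19:-→d20:H3 -> H3
  lookup 49.79.208.6: bits 00110001010011111101 walk d0:-→d1:-→d2:-→d3:-→d4:-→d5:-→d6:-→d7:H0→d8:-→d9:-→d10:-→d11:-→d12:-→d13:H3→d14:-→d15:-→d16:-→d17:-→d18:-→d19:-→d20:H3 -> H3
  add 49.79.223.0/24 -> H2 at depth 24
  add 49.79.208.0/20 -> H3 at depth 20
  lookup 91.200.181.165: bits 0 walk d0:-→d1:- -> no-route
  lookup 48.0.109.32: bits 0011000 walk d0:-→d1:-→d2:-→d3:-→d4:-→d5:-→d6:-→d7:H0 -> H0
  add 83.169.101.0/24 -> H0 at depth 24
  lookup 49.72.12.182: bits 0011000101001 walk d0:-→d1:-→d2:-→d3:-→d4:-→d5:-→d6:-→d7:H0→d8:-→d9:-→d10:-→d11:-→d12:-→d13:H3 -> H3
  add 0.0.0.0/0 -> H1 at depth 0
  add 128.0.0.0/5 -> H3 at depth 5

== LOOKUPS ==
["H3","H3","no-route","H0","H3"]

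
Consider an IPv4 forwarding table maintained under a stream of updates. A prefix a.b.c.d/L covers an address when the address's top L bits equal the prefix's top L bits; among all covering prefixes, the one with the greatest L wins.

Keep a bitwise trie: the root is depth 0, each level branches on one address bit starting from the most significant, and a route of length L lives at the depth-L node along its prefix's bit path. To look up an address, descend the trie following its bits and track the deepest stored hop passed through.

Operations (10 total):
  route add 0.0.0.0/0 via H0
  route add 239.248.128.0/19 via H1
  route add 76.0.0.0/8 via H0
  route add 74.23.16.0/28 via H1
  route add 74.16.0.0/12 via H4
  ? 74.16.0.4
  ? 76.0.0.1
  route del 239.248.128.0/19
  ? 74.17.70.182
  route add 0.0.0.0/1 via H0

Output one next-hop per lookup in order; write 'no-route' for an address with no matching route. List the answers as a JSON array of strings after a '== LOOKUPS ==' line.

Trace:
  + 0.0.0.0/0 (H0) depth=0
  + 239.248.128.0/19 (H1) depth=19
  + 76.0.0.0/8 (H0) depth=8
  + 74.23.16.0/28 (H1) depth=28
  + 74.16.0.0/12 (H4) depth=12
  Q 74.16.0.4: descend 0100101000010 ; hops seen [H0,H4] ; pick H4
  Q 76.0.0.1: descend 01001100 ; hops seen [H0,H0] ; pick H0
  del 239.248.128.0/19 (clear depth 19)
  Q 74.17.70.182: descend 0100101000010 ; hops seen [H0,H4] ; pick H4
  + 0.0.0.0/1 (H0) depth=1

== LOOKUPS ==
["H4","H0","H4"]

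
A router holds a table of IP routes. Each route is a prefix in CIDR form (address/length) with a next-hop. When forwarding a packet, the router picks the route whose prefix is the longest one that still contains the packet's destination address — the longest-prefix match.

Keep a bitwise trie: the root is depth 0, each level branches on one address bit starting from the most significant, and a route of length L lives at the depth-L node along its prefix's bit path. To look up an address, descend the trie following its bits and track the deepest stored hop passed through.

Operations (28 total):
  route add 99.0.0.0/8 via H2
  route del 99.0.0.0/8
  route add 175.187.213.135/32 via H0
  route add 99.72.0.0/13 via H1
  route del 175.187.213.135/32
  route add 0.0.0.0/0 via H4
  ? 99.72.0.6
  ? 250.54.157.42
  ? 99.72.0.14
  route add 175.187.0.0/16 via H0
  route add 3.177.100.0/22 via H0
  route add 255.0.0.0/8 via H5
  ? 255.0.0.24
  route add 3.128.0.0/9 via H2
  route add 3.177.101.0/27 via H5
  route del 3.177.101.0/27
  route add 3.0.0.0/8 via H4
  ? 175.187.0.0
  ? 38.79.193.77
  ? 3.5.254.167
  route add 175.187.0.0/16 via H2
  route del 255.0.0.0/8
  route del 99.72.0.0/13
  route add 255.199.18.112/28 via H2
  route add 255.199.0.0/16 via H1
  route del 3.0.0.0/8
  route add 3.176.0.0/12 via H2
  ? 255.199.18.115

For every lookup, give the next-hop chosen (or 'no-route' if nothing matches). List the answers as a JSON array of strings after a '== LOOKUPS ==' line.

Process each operation:
  + 99.0.0.0/8 (H2) depth=8
  - 99.0.0.0/8 clear@8
  + 175.187.213.135/32 (H0) depth=32
  + 99.72.0.0/13 (H1) depth=13
  - 175.187.213.135/32 clear@32
  + 0.0.0.0/0 (H4) depth=0
  lookup 99.72.0.6: bits 0110001101001 walk d0:H4→d1:-→d2:-→d3:-→d4:-→d5:-→d6:-→d7:-→d8:-→d9:-→d10:-→d11:-→d12:-→d13:H1 -> H1
  lookup 250.54.157.42: bits 1 walk d0:H4→d1:- -> H4
  lookup 99.72.0.14: bits 0110001101001 walk d0:H4→d1:-→d2:-→d3:-→d4:-→d5:-→d6:-→d7:-→d8:-→d9:-→d10:-→d11:-→d12:-→d13:H1 -> H1
  + 175.187.0.0/16 (H0) depth=16
  + 3.177.100.0/22 (H0) depth=22
  + 255.0.0.0/8 (H5) depth=8
  lookup 255.0.0.24: bits 11111111 walk d0:H4→d1:-→d2:-→d3:-→d4:-→d5:-→d6:-→d7:-→d8:H5 -> H5
  + 3.128.0.0/9 (H2) depth=9
  + 3.177.101.0/27 (H5) depth=27
  - 3.177.101.0/27 clear@27
  + 3.0.0.0/8 (H4) depth=8
  lookup 175.187.0.0: bits 1010111110111011 walk d0:H4→d1:-→d2:-→d3:-→d4:-→d5:-→d6:-→d7:-→d8:-→d9:-→d10:-→d11:-→d12:-→d13:-→d14:-→d15:-→d16:H0 -> H0
  lookup 38.79.193.77: bits 00 walk d0:H4→d1:-→d2:- -> H4
  lookup 3.5.254.167: bits 00000011 walk d0:H4→d1:-→d2:-→d3:-→d4:-→d5:-→d6:-→d7:-→d8:H4 -> H4
  + 175.187.0.0/16 (H2) depth=16
  - 255.0.0.0/8 clear@8
  - 99.72.0.0/13 clear@13
  + 255.199.18.112/28 (H2) depth=28
  + 255.199.0.0/16 (H1) depth=16
  - 3.0.0.0/8 clear@8
  + 3.176.0.0/12 (H2) depth=12
  lookup 255.199.18.115: bits 1111111111000111000100100111 walk d0:H4→d1:-→d2:-→d3:-→d4:-→d5:-→d6:-→d7:-→d8:-→d9:-→d10:-→d11:-→d12:-→d13:-→d14:-→d15:-→d16:H1→d17:-→d18:-→d19:-→d20:-→d21:-→d22:-→d23:-→d24:-→d25:-→d26:-→d27:-→d28:H2 -> H2

== LOOKUPS ==
["H1","H4","H1","H5","H0","H4","H4","H2"]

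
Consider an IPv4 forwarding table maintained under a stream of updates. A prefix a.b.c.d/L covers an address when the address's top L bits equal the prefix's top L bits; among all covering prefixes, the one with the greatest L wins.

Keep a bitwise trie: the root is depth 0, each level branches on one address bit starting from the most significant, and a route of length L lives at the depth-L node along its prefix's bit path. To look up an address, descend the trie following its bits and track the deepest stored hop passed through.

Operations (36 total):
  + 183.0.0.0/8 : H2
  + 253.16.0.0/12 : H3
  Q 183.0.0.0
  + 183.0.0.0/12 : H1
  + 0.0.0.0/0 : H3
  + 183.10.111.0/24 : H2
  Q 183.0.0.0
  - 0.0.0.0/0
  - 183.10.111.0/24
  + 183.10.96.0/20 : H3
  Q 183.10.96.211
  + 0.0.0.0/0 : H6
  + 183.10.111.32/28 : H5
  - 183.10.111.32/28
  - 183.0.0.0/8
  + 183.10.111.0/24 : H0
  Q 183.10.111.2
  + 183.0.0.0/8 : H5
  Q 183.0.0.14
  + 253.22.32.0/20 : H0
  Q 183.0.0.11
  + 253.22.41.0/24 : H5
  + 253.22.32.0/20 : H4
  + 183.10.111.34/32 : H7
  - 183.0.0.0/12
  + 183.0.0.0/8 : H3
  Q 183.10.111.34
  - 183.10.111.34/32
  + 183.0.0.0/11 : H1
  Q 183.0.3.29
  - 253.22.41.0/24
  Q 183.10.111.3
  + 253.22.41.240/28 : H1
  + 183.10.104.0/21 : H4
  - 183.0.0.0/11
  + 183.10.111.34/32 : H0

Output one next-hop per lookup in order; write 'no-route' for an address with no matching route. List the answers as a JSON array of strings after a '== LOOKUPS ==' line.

Process each operation:
  add 183.0.0.0/8 -> H2 at depth 8
  add 253.16.0.0/12 -> H3 at depth 12
  lookup 183.0.0.0: bits 10110111 walk d0:-→d1:-→d2:-→d3:-→d4:-→d5:-→d6:-→d7:-→d8:H2 -> H2
  add 183.0.0.0/12 -> H1 at depth 12
  add 0.0.0.0/0 -> H3 at depth 0
  add 183.10.111.0/24 -> H2 at depth 24
  lookup 183.0.0.0: bits 101101110000 walk d0:H3→d1:-→d2:-→d3:-→d4:-→d5:-→d6:-→d7:-→d8:H2→d9:-→d10:-→d11:-→d12:H1 -> H1
  del 0.0.0.0/0 (clear depth 0)
  del 183.10.111.0/24 (clear depth 24)
  add 183.10.96.0/20 -> H3 at depth 20
  lookup 183.10.96.211: bits 10110111000010100110 walk d0:-→d1:-→d2:-→d3:-→d4:-→d5:-→d6:-→d7:-→d8:H2→d9:-→d10:-→d11:-→d12:H1→d13:-→d14:-→d15:-→d16:-→d17:-→d18:-→d19:-→d20:H3 -> H3
  add 0.0.0.0/0 -> H6 at depth 0
  add 183.10.111.32/28 -> H5 at depth 28
  del 183.10.111.32/28 (clear depth 28)
  del 183.0.0.0/8 (clear depth 8)
  add 183.10.111.0/24 -> H0 at depth 24
  lookup 183.10.111.2: bits 10110111000010100110111100 walk d0:H6→d1:-→d2:-→d3:-→d4:-→d5:-→d6:-→d7:-→d8:-→d9:-→d10:-→d11:-→d12:H1→d13:-→d14:-→d15:-→d16:-→d17:-→d18:-→d19:-→d20:H3→d21:-→d22:-→d23:-→d24:H0→d25:-→d26:- -> H0
  add 183.0.0.0/8 -> H5 at depth 8
  lookup 183.0.0.14: bits 101101110000 walk d0:H6→d1:-→d2:-→d3:-→d4:-→d5:-→d6:-→d7:-→d8:H5→d9:-→d10:-→d11:-→d12:H1 -> H1
  add 253.22.32.0/20 -> H0 at depth 20
  lookup 183.0.0.11: bits 101101110000 walk d0:H6→d1:-→d2:-→d3:-→d4:-→d5:-→d6:-→d7:-→d8:H5→d9:-→d10:-→d11:-→d12:H1 -> H1
  add 253.22.41.0/24 -> H5 at depth 24
  add 253.22.32.0/20 -> H4 at depth 20
  add 183.10.111.34/32 -> H7 at depth 32
  del 183.0.0.0/12 (clear depth 12)
  add 183.0.0.0/8 -> H3 at depth 8
  lookup 183.10.111.34: bits 10110111000010100110111100100010 walk d0:H6→d1:-→d2:-→d3:-→d4:-→d5:-→d6:-→d7:-→d8:H3→d9:-→d10:-→d11:-→d12:-→d13:-→d14:-→d15:-→d16:-→d17:-→d18:-→d19:-→d20:H3→d21:-→d22:-→d23:-→d24:H0→d25:-→d26:-→d27:-→d28:-→d29:-→d30:-→d31:-→d32:H7 -> H7
  del 183.10.111.34/32 (clear depth 32)
  add 183.0.0.0/11 -> H1 at depth 11
  lookup 183.0.3.29: bits 101101110000 walk d0:H6→d1:-→d2:-→d3:-→d4:-→d5:-→d6:-→d7:-→d8:H3→d9:-→d10:-→d11:H1→d12:- -> H1
  del 253.22.41.0/24 (clear depth 24)
  lookup 183.10.111.3: bits 10110111000010100110111100 walk d0:H6→d1:-→d2:-→d3:-→d4:-→d5:-→d6:-→d7:-→d8:H3→d9:-→d10:-→d11:H1→d12:-→d13:-→d14:-→d15:-→d16:-→d17:-→d18:-→d19:-→d20:H3→d21:-→d22:-→d23:-→d24:H0→d25:-→d26:- -> H0
  add 253.22.41.240/28 -> H1 at depth 28
  add 183.10.104.0/21 -> H4 at depth 21
  del 183.0.0.0/11 (clear depth 11)
  add 183.10.111.34/32 -> H0 at depth 32

== LOOKUPS ==
["H2","H1","H3","H0","H1","H1","H7","H1","H0"]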